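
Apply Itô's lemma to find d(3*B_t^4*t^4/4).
d(3*B_t^4*t^4/4) = (B_t^2*t^3*(3*B_t^2 + 9*t/2)) dt + (3*B_t^3*t^4) dB_t

Itô's formula for f(t, x): d f(t, B_t) = (f_t + (1/2) f_xx) dt + f_x dB_t. Compute partials of f(t, x) = 3*t^4*x^4/4:
  f_t(t,x)  = 3*t^3*x^4
  f_x(t,x)  = 3*t^4*x^3
  f_xx(t,x) = 9*t^4*x^2
Assemble drift = f_t + (1/2) f_xx = t^3*x^2*(9*t/2 + 3*x^2) and diffusion = f_x = 3*t^4*x^3. Substituting x = B_t:
  d(3*B_t^4*t^4/4) = (B_t^2*t^3*(3*B_t^2 + 9*t/2)) dt + (3*B_t^3*t^4) dB_t.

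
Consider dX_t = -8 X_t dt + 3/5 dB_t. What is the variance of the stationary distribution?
lim Var(X_t) = 9/400

The OU SDE dX = -theta X dt + sigma dB admits the integrating factor exp(theta t): d(exp(theta t) X_t) = sigma exp(theta t) dB_t. Integrating from 0 to t gives X_t = x_0 * exp(-theta t) + sigma * int_0^t exp(-theta (t-s)) dB_s for any initial x_0. The Itô integral has variance (by the Itô isometry) sigma^2 * int_0^t exp(-2 theta (t - s)) ds = sigma^2 * (1 - exp(-2 theta t)) / (2 theta), independent of x_0.
With theta = 8, sigma = 3/5:
  Var(X_t) = (3/5)^2 * (1 - exp(-2*8 t)) / (2 * 8) = 9/400 - 9*exp(-16*t)/400.
As t -> infinity, exp(-2*8 t) -> 0, so the stationary variance is sigma^2 / (2 theta) = 9/400.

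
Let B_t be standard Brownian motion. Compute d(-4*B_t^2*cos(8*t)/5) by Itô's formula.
d(-4*B_t^2*cos(8*t)/5) = (32*B_t^2*sin(8*t)/5 - 4*cos(8*t)/5) dt + (-8*B_t*cos(8*t)/5) dB_t

Itô's formula for f(t, x): d f(t, B_t) = (f_t + (1/2) f_xx) dt + f_x dB_t. Compute partials of f(t, x) = -4*x^2*cos(8*t)/5:
  f_t(t,x)  = 32*x^2*sin(8*t)/5
  f_x(t,x)  = -8*x*cos(8*t)/5
  f_xx(t,x) = -8*cos(8*t)/5
Assemble drift = f_t + (1/2) f_xx = 32*x^2*sin(8*t)/5 - 4*cos(8*t)/5 and diffusion = f_x = -8*x*cos(8*t)/5. Substituting x = B_t:
  d(-4*B_t^2*cos(8*t)/5) = (32*B_t^2*sin(8*t)/5 - 4*cos(8*t)/5) dt + (-8*B_t*cos(8*t)/5) dB_t.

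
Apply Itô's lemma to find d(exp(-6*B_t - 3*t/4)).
d(exp(-6*B_t - 3*t/4)) = (69*exp(-6*B_t - 3*t/4)/4) dt + (-6*exp(-6*B_t - 3*t/4)) dB_t

Itô's formula for f(t, x): d f(t, B_t) = (f_t + (1/2) f_xx) dt + f_x dB_t. Compute partials of f(t, x) = exp(-3*t/4 - 6*x):
  f_t(t,x)  = -3*exp(-3*t/4 - 6*x)/4
  f_x(t,x)  = -6*exp(-3*t/4 - 6*x)
  f_xx(t,x) = 36*exp(-3*t/4 - 6*x)
Assemble drift = f_t + (1/2) f_xx = 69*exp(-3*t/4 - 6*x)/4 and diffusion = f_x = -6*exp(-3*t/4 - 6*x). Substituting x = B_t:
  d(exp(-6*B_t - 3*t/4)) = (69*exp(-6*B_t - 3*t/4)/4) dt + (-6*exp(-6*B_t - 3*t/4)) dB_t.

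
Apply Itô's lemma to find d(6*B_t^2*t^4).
d(6*B_t^2*t^4) = (6*t^3*(4*B_t^2 + t)) dt + (12*B_t*t^4) dB_t

Itô's formula for f(t, x): d f(t, B_t) = (f_t + (1/2) f_xx) dt + f_x dB_t. Compute partials of f(t, x) = 6*t^4*x^2:
  f_t(t,x)  = 24*t^3*x^2
  f_x(t,x)  = 12*t^4*x
  f_xx(t,x) = 12*t^4
Assemble drift = f_t + (1/2) f_xx = 6*t^3*(t + 4*x^2) and diffusion = f_x = 12*t^4*x. Substituting x = B_t:
  d(6*B_t^2*t^4) = (6*t^3*(4*B_t^2 + t)) dt + (12*B_t*t^4) dB_t.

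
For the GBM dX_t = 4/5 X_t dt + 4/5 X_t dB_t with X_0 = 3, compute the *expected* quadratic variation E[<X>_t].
E[<X>_t] = 18*exp(56*t/25)/7 - 18/7

<X>_t = int_0^t ((4/5) * X_s)^2 ds. Taking expectation inside the integral: E[<X>_t] = (4/5)^2 * int_0^t E[X_s^2] ds. For GBM, E[X_s^2] = x_0^2 * exp((2 mu + sigma^2) s). Integrating:
  E[<X>_t] = (4/5)^2 * 3^2 * (exp((2*(4/5) + (4/5)^2) t) - 1) / (2*(4/5) + (4/5)^2)
           = (4/5)^2 * 3^2 * (exp((56/25) t) - 1) / (56/25) = 18*exp(56*t/25)/7 - 18/7.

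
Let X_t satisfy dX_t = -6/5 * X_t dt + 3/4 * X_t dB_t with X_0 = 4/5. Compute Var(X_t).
Var(X_t) = (16*exp(9*t/16) - 16)*exp(-12*t/5)/25

For GBM dX = mu X dt + sigma X dB with X_0 = x_0, apply Itô to Y = log X: dY = (mu - sigma^2/2) dt + sigma dB, so Y_t = log(x_0) + (mu - sigma^2/2) t + sigma B_t and hence X_t = x_0 * exp((mu - sigma^2/2) t + sigma B_t).
With mu = -6/5, sigma = 3/4, x_0 = 4/5, this gives:
  X_t = 4/5 * exp((-237/160) * t + (3/4) * B_t).
Since sigma*B_t ~ Normal(0, sigma^2 t), E[exp(sigma*B_t)] = exp(sigma^2 t / 2); so E[X_t] = x_0 * exp((mu - sigma^2/2) t) * exp(sigma^2 t / 2) = x_0 * exp(mu t) = 4*exp(-6*t/5)/5.
Var(X_t) = E[X_t^2] - (E[X_t])^2 = x_0^2 * exp(2 mu t) * (exp(sigma^2 t) - 1) = (16*exp(9*t/16) - 16)*exp(-12*t/5)/25.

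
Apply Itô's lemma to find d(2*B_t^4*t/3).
d(2*B_t^4*t/3) = (2*B_t^2*(B_t^2 + 6*t)/3) dt + (8*B_t^3*t/3) dB_t

Itô's formula for f(t, x): d f(t, B_t) = (f_t + (1/2) f_xx) dt + f_x dB_t. Compute partials of f(t, x) = 2*t*x^4/3:
  f_t(t,x)  = 2*x^4/3
  f_x(t,x)  = 8*t*x^3/3
  f_xx(t,x) = 8*t*x^2
Assemble drift = f_t + (1/2) f_xx = 2*x^2*(6*t + x^2)/3 and diffusion = f_x = 8*t*x^3/3. Substituting x = B_t:
  d(2*B_t^4*t/3) = (2*B_t^2*(B_t^2 + 6*t)/3) dt + (8*B_t^3*t/3) dB_t.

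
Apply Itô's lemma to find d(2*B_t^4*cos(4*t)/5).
d(2*B_t^4*cos(4*t)/5) = (4*B_t^2*(-2*B_t^2*sin(4*t) + 3*cos(4*t))/5) dt + (8*B_t^3*cos(4*t)/5) dB_t

Itô's formula for f(t, x): d f(t, B_t) = (f_t + (1/2) f_xx) dt + f_x dB_t. Compute partials of f(t, x) = 2*x^4*cos(4*t)/5:
  f_t(t,x)  = -8*x^4*sin(4*t)/5
  f_x(t,x)  = 8*x^3*cos(4*t)/5
  f_xx(t,x) = 24*x^2*cos(4*t)/5
Assemble drift = f_t + (1/2) f_xx = 4*x^2*(-2*x^2*sin(4*t) + 3*cos(4*t))/5 and diffusion = f_x = 8*x^3*cos(4*t)/5. Substituting x = B_t:
  d(2*B_t^4*cos(4*t)/5) = (4*B_t^2*(-2*B_t^2*sin(4*t) + 3*cos(4*t))/5) dt + (8*B_t^3*cos(4*t)/5) dB_t.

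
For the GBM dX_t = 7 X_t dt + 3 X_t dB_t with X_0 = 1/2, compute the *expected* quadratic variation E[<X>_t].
E[<X>_t] = 9*exp(23*t)/92 - 9/92

<X>_t = int_0^t (3 * X_s)^2 ds. Taking expectation inside the integral: E[<X>_t] = 3^2 * int_0^t E[X_s^2] ds. For GBM, E[X_s^2] = x_0^2 * exp((2 mu + sigma^2) s). Integrating:
  E[<X>_t] = 3^2 * (1/2)^2 * (exp((2*7 + 3^2) t) - 1) / (2*7 + 3^2)
           = 3^2 * (1/2)^2 * (exp(23 t) - 1) / 23 = 9*exp(23*t)/92 - 9/92.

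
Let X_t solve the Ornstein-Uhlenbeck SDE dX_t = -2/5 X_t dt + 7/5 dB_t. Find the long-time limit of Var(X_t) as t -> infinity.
lim Var(X_t) = 49/20

The OU SDE dX = -theta X dt + sigma dB admits the integrating factor exp(theta t): d(exp(theta t) X_t) = sigma exp(theta t) dB_t. Integrating from 0 to t gives X_t = x_0 * exp(-theta t) + sigma * int_0^t exp(-theta (t-s)) dB_s for any initial x_0. The Itô integral has variance (by the Itô isometry) sigma^2 * int_0^t exp(-2 theta (t - s)) ds = sigma^2 * (1 - exp(-2 theta t)) / (2 theta), independent of x_0.
With theta = 2/5, sigma = 7/5:
  Var(X_t) = (7/5)^2 * (1 - exp(-2*2/5 t)) / (2 * 2/5) = 49/20 - 49*exp(-4*t/5)/20.
As t -> infinity, exp(-2*2/5 t) -> 0, so the stationary variance is sigma^2 / (2 theta) = 49/20.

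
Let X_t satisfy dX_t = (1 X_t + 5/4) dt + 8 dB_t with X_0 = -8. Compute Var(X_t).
Var(X_t) = 32*exp(2*t) - 32

The variance V(t) = Var(X_t) satisfies V'(t) = 2 a V(t) + c^2 with V(0) = 0 (drift coefficient is linear in X, diffusion is constant). With a = 1, c = 8, the solution is
  V(t) = (c^2 / (2 a)) * (exp(2 a t) - 1)
       = (8^2 / (2*1)) * (exp(2 t) - 1)
       = 32*exp(2*t) - 32.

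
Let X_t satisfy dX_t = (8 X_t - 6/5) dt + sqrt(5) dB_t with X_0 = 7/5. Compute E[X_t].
E[X_t] = 5*exp(8*t)/4 + 3/20

Taking expectations and using E[dB_t] = 0, the mean m(t) = E[X_t] satisfies the ODE m'(t) = a m(t) + b with m(0) = x_0. With a = 8, b = -6/5, x_0 = 7/5, the solution is
  m(t) = x_0 * exp(a t) + (b/a) * (exp(a t) - 1)
       = (7/5) * exp(8 t) + ((-6/5)/8) * (exp(8 t) - 1)
       = 5*exp(8*t)/4 + 3/20.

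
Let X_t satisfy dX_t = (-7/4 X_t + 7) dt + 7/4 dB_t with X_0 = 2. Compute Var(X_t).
Var(X_t) = 7/8 - 7*exp(-7*t/2)/8

The variance V(t) = Var(X_t) satisfies V'(t) = 2 a V(t) + c^2 with V(0) = 0 (drift coefficient is linear in X, diffusion is constant). With a = -7/4, c = 7/4, the solution is
  V(t) = (c^2 / (2 a)) * (exp(2 a t) - 1)
       = ((7/4)^2 / (2*(-7/4))) * (exp((-7/2) t) - 1)
       = 7/8 - 7*exp(-7*t/2)/8.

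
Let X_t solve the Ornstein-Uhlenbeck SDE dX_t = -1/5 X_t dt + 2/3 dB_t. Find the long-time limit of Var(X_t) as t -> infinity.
lim Var(X_t) = 10/9

The OU SDE dX = -theta X dt + sigma dB admits the integrating factor exp(theta t): d(exp(theta t) X_t) = sigma exp(theta t) dB_t. Integrating from 0 to t gives X_t = x_0 * exp(-theta t) + sigma * int_0^t exp(-theta (t-s)) dB_s for any initial x_0. The Itô integral has variance (by the Itô isometry) sigma^2 * int_0^t exp(-2 theta (t - s)) ds = sigma^2 * (1 - exp(-2 theta t)) / (2 theta), independent of x_0.
With theta = 1/5, sigma = 2/3:
  Var(X_t) = (2/3)^2 * (1 - exp(-2*1/5 t)) / (2 * 1/5) = 10/9 - 10*exp(-2*t/5)/9.
As t -> infinity, exp(-2*1/5 t) -> 0, so the stationary variance is sigma^2 / (2 theta) = 10/9.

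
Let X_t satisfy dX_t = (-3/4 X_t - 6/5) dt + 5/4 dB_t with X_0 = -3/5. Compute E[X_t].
E[X_t] = -8/5 + exp(-3*t/4)

Taking expectations and using E[dB_t] = 0, the mean m(t) = E[X_t] satisfies the ODE m'(t) = a m(t) + b with m(0) = x_0. With a = -3/4, b = -6/5, x_0 = -3/5, the solution is
  m(t) = x_0 * exp(a t) + (b/a) * (exp(a t) - 1)
       = (-3/5) * exp((-3/4) t) + ((-6/5)/(-3/4)) * (exp((-3/4) t) - 1)
       = -8/5 + exp(-3*t/4).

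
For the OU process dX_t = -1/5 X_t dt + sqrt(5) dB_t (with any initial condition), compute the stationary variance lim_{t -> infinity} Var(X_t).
lim Var(X_t) = 25/2

The OU SDE dX = -theta X dt + sigma dB admits the integrating factor exp(theta t): d(exp(theta t) X_t) = sigma exp(theta t) dB_t. Integrating from 0 to t gives X_t = x_0 * exp(-theta t) + sigma * int_0^t exp(-theta (t-s)) dB_s for any initial x_0. The Itô integral has variance (by the Itô isometry) sigma^2 * int_0^t exp(-2 theta (t - s)) ds = sigma^2 * (1 - exp(-2 theta t)) / (2 theta), independent of x_0.
With theta = 1/5, sigma = sqrt(5):
  Var(X_t) = (sqrt(5))^2 * (1 - exp(-2*1/5 t)) / (2 * 1/5) = 25/2 - 25*exp(-2*t/5)/2.
As t -> infinity, exp(-2*1/5 t) -> 0, so the stationary variance is sigma^2 / (2 theta) = 25/2.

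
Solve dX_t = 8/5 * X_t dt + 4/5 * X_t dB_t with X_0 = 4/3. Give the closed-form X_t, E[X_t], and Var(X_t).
X_t = 4/3 * exp((32/25) t + (4/5) B_t); E[X_t] = 4*exp(8*t/5)/3; Var(X_t) = 16*(exp(16*t/25) - 1)*exp(16*t/5)/9

For GBM dX = mu X dt + sigma X dB with X_0 = x_0, apply Itô to Y = log X: dY = (mu - sigma^2/2) dt + sigma dB, so Y_t = log(x_0) + (mu - sigma^2/2) t + sigma B_t and hence X_t = x_0 * exp((mu - sigma^2/2) t + sigma B_t).
With mu = 8/5, sigma = 4/5, x_0 = 4/3, this gives:
  X_t = 4/3 * exp((32/25) * t + (4/5) * B_t).
Since sigma*B_t ~ Normal(0, sigma^2 t), E[exp(sigma*B_t)] = exp(sigma^2 t / 2); so E[X_t] = x_0 * exp((mu - sigma^2/2) t) * exp(sigma^2 t / 2) = x_0 * exp(mu t) = 4*exp(8*t/5)/3.
Var(X_t) = E[X_t^2] - (E[X_t])^2 = x_0^2 * exp(2 mu t) * (exp(sigma^2 t) - 1) = 16*(exp(16*t/25) - 1)*exp(16*t/5)/9.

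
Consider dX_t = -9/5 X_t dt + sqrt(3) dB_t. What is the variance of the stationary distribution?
lim Var(X_t) = 5/6

The OU SDE dX = -theta X dt + sigma dB admits the integrating factor exp(theta t): d(exp(theta t) X_t) = sigma exp(theta t) dB_t. Integrating from 0 to t gives X_t = x_0 * exp(-theta t) + sigma * int_0^t exp(-theta (t-s)) dB_s for any initial x_0. The Itô integral has variance (by the Itô isometry) sigma^2 * int_0^t exp(-2 theta (t - s)) ds = sigma^2 * (1 - exp(-2 theta t)) / (2 theta), independent of x_0.
With theta = 9/5, sigma = sqrt(3):
  Var(X_t) = (sqrt(3))^2 * (1 - exp(-2*9/5 t)) / (2 * 9/5) = 5/6 - 5*exp(-18*t/5)/6.
As t -> infinity, exp(-2*9/5 t) -> 0, so the stationary variance is sigma^2 / (2 theta) = 5/6.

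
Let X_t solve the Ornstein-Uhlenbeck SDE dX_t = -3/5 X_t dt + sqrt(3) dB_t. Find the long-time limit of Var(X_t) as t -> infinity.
lim Var(X_t) = 5/2

The OU SDE dX = -theta X dt + sigma dB admits the integrating factor exp(theta t): d(exp(theta t) X_t) = sigma exp(theta t) dB_t. Integrating from 0 to t gives X_t = x_0 * exp(-theta t) + sigma * int_0^t exp(-theta (t-s)) dB_s for any initial x_0. The Itô integral has variance (by the Itô isometry) sigma^2 * int_0^t exp(-2 theta (t - s)) ds = sigma^2 * (1 - exp(-2 theta t)) / (2 theta), independent of x_0.
With theta = 3/5, sigma = sqrt(3):
  Var(X_t) = (sqrt(3))^2 * (1 - exp(-2*3/5 t)) / (2 * 3/5) = 5/2 - 5*exp(-6*t/5)/2.
As t -> infinity, exp(-2*3/5 t) -> 0, so the stationary variance is sigma^2 / (2 theta) = 5/2.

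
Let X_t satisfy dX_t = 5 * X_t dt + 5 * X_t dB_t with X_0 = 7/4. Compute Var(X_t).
Var(X_t) = 49*(exp(25*t) - 1)*exp(10*t)/16

For GBM dX = mu X dt + sigma X dB with X_0 = x_0, apply Itô to Y = log X: dY = (mu - sigma^2/2) dt + sigma dB, so Y_t = log(x_0) + (mu - sigma^2/2) t + sigma B_t and hence X_t = x_0 * exp((mu - sigma^2/2) t + sigma B_t).
With mu = 5, sigma = 5, x_0 = 7/4, this gives:
  X_t = 7/4 * exp((-15/2) * t + (5) * B_t).
Since sigma*B_t ~ Normal(0, sigma^2 t), E[exp(sigma*B_t)] = exp(sigma^2 t / 2); so E[X_t] = x_0 * exp((mu - sigma^2/2) t) * exp(sigma^2 t / 2) = x_0 * exp(mu t) = 7*exp(5*t)/4.
Var(X_t) = E[X_t^2] - (E[X_t])^2 = x_0^2 * exp(2 mu t) * (exp(sigma^2 t) - 1) = 49*(exp(25*t) - 1)*exp(10*t)/16.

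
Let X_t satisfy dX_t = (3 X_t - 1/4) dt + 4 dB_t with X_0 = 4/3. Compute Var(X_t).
Var(X_t) = 8*exp(6*t)/3 - 8/3

The variance V(t) = Var(X_t) satisfies V'(t) = 2 a V(t) + c^2 with V(0) = 0 (drift coefficient is linear in X, diffusion is constant). With a = 3, c = 4, the solution is
  V(t) = (c^2 / (2 a)) * (exp(2 a t) - 1)
       = (4^2 / (2*3)) * (exp(6 t) - 1)
       = 8*exp(6*t)/3 - 8/3.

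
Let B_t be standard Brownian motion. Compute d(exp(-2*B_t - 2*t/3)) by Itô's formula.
d(exp(-2*B_t - 2*t/3)) = (4*exp(-2*B_t - 2*t/3)/3) dt + (-2*exp(-2*B_t - 2*t/3)) dB_t

Itô's formula for f(t, x): d f(t, B_t) = (f_t + (1/2) f_xx) dt + f_x dB_t. Compute partials of f(t, x) = exp(-2*t/3 - 2*x):
  f_t(t,x)  = -2*exp(-2*t/3 - 2*x)/3
  f_x(t,x)  = -2*exp(-2*t/3 - 2*x)
  f_xx(t,x) = 4*exp(-2*t/3 - 2*x)
Assemble drift = f_t + (1/2) f_xx = 4*exp(-2*t/3 - 2*x)/3 and diffusion = f_x = -2*exp(-2*t/3 - 2*x). Substituting x = B_t:
  d(exp(-2*B_t - 2*t/3)) = (4*exp(-2*B_t - 2*t/3)/3) dt + (-2*exp(-2*B_t - 2*t/3)) dB_t.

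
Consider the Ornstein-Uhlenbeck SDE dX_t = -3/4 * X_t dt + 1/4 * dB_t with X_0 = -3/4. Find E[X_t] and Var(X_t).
E[X_t] = -3*exp(-3*t/4)/4; Var(X_t) = 1/24 - exp(-3*t/2)/24

The OU SDE dX = -theta X dt + sigma dB admits the integrating factor exp(theta t): d(exp(theta t) X_t) = sigma exp(theta t) dB_t. Integrating from 0 to t:
  X_t = x_0 * exp(-theta t) + sigma * int_0^t exp(-theta (t-s)) dB_s.
The Itô integral has mean 0 and (by the Itô isometry) variance sigma^2 * int_0^t exp(-2 theta (t - s)) ds = sigma^2 * (1 - exp(-2 theta t)) / (2 theta).
With theta = 3/4, sigma = 1/4, x_0 = -3/4:
  E[X_t] = -3/4 * exp(-3/4 t) = -3*exp(-3*t/4)/4
  Var(X_t) = (1/4)^2 * (1 - exp(-2*3/4 t)) / (2 * 3/4) = 1/24 - exp(-3*t/2)/24.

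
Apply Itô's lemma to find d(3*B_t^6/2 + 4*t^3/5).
d(3*B_t^6/2 + 4*t^3/5) = (45*B_t^4/2 + 12*t^2/5) dt + (9*B_t^5) dB_t

Itô's formula for f(t, x): d f(t, B_t) = (f_t + (1/2) f_xx) dt + f_x dB_t. Compute partials of f(t, x) = 4*t^3/5 + 3*x^6/2:
  f_t(t,x)  = 12*t^2/5
  f_x(t,x)  = 9*x^5
  f_xx(t,x) = 45*x^4
Assemble drift = f_t + (1/2) f_xx = 12*t^2/5 + 45*x^4/2 and diffusion = f_x = 9*x^5. Substituting x = B_t:
  d(3*B_t^6/2 + 4*t^3/5) = (45*B_t^4/2 + 12*t^2/5) dt + (9*B_t^5) dB_t.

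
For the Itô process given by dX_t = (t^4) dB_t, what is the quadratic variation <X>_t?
<X>_t = t^9/9

For an Itô process dX_t = a(t) dt + b(t) dB_t, the quadratic variation is <X>_t = int_0^t b(s)^2 ds (the drift term does not contribute). Here b(s) = s^4, so
  b(s)^2 = s^8.
Integrating from 0 to t:
  <X>_t = int_0^t (s^8) ds = t^9/9.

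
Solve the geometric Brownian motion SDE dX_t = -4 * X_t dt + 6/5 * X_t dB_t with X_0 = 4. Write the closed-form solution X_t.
X_t = 4 * exp((-118/25) * t + (6/5) * B_t)

For GBM dX = mu X dt + sigma X dB with X_0 = x_0, apply Itô to Y = log X: dY = (mu - sigma^2/2) dt + sigma dB, so Y_t = log(x_0) + (mu - sigma^2/2) t + sigma B_t and hence X_t = x_0 * exp((mu - sigma^2/2) t + sigma B_t).
With mu = -4, sigma = 6/5, x_0 = 4, this gives:
  X_t = 4 * exp((-118/25) * t + (6/5) * B_t).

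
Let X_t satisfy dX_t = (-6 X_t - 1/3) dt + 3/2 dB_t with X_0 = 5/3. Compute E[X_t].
E[X_t] = -1/18 + 31*exp(-6*t)/18

Taking expectations and using E[dB_t] = 0, the mean m(t) = E[X_t] satisfies the ODE m'(t) = a m(t) + b with m(0) = x_0. With a = -6, b = -1/3, x_0 = 5/3, the solution is
  m(t) = x_0 * exp(a t) + (b/a) * (exp(a t) - 1)
       = (5/3) * exp((-6) t) + ((-1/3)/(-6)) * (exp((-6) t) - 1)
       = -1/18 + 31*exp(-6*t)/18.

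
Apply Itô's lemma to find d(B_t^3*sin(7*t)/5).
d(B_t^3*sin(7*t)/5) = (B_t*(7*B_t^2*cos(7*t) + 3*sin(7*t))/5) dt + (3*B_t^2*sin(7*t)/5) dB_t

Itô's formula for f(t, x): d f(t, B_t) = (f_t + (1/2) f_xx) dt + f_x dB_t. Compute partials of f(t, x) = x^3*sin(7*t)/5:
  f_t(t,x)  = 7*x^3*cos(7*t)/5
  f_x(t,x)  = 3*x^2*sin(7*t)/5
  f_xx(t,x) = 6*x*sin(7*t)/5
Assemble drift = f_t + (1/2) f_xx = x*(7*x^2*cos(7*t) + 3*sin(7*t))/5 and diffusion = f_x = 3*x^2*sin(7*t)/5. Substituting x = B_t:
  d(B_t^3*sin(7*t)/5) = (B_t*(7*B_t^2*cos(7*t) + 3*sin(7*t))/5) dt + (3*B_t^2*sin(7*t)/5) dB_t.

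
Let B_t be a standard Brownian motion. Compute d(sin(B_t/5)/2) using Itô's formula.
d(sin(B_t/5)/2) = (-sin(B_t/5)/100) dt + (cos(B_t/5)/10) dB_t

Itô's formula for f(B_t) gives d f(B_t) = f'(B_t) dB_t + (1/2) f''(B_t) dt. Compute derivatives of f(x) = sin(x/5)/2:
  f'(x)  = cos(x/5)/10
  f''(x) = -sin(x/5)/50
Substitute x = B_t and multiply the f'' term by 1/2:
  drift     = (1/2) * (-sin(x/5)/50) evaluated at B_t = -sin(B_t/5)/100
  diffusion = (cos(x/5)/10) evaluated at B_t = cos(B_t/5)/10
Therefore d(sin(B_t/5)/2) = (-sin(B_t/5)/100) dt + (cos(B_t/5)/10) dB_t.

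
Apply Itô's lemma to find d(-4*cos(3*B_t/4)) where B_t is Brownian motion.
d(-4*cos(3*B_t/4)) = (9*cos(3*B_t/4)/8) dt + (3*sin(3*B_t/4)) dB_t

Itô's formula for f(B_t) gives d f(B_t) = f'(B_t) dB_t + (1/2) f''(B_t) dt. Compute derivatives of f(x) = -4*cos(3*x/4):
  f'(x)  = 3*sin(3*x/4)
  f''(x) = 9*cos(3*x/4)/4
Substitute x = B_t and multiply the f'' term by 1/2:
  drift     = (1/2) * (9*cos(3*x/4)/4) evaluated at B_t = 9*cos(3*B_t/4)/8
  diffusion = (3*sin(3*x/4)) evaluated at B_t = 3*sin(3*B_t/4)
Therefore d(-4*cos(3*B_t/4)) = (9*cos(3*B_t/4)/8) dt + (3*sin(3*B_t/4)) dB_t.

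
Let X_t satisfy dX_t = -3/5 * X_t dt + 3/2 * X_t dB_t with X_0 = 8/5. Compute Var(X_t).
Var(X_t) = (64*exp(9*t/4) - 64)*exp(-6*t/5)/25

For GBM dX = mu X dt + sigma X dB with X_0 = x_0, apply Itô to Y = log X: dY = (mu - sigma^2/2) dt + sigma dB, so Y_t = log(x_0) + (mu - sigma^2/2) t + sigma B_t and hence X_t = x_0 * exp((mu - sigma^2/2) t + sigma B_t).
With mu = -3/5, sigma = 3/2, x_0 = 8/5, this gives:
  X_t = 8/5 * exp((-69/40) * t + (3/2) * B_t).
Since sigma*B_t ~ Normal(0, sigma^2 t), E[exp(sigma*B_t)] = exp(sigma^2 t / 2); so E[X_t] = x_0 * exp((mu - sigma^2/2) t) * exp(sigma^2 t / 2) = x_0 * exp(mu t) = 8*exp(-3*t/5)/5.
Var(X_t) = E[X_t^2] - (E[X_t])^2 = x_0^2 * exp(2 mu t) * (exp(sigma^2 t) - 1) = (64*exp(9*t/4) - 64)*exp(-6*t/5)/25.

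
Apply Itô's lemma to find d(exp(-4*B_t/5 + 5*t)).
d(exp(-4*B_t/5 + 5*t)) = (133*exp(-4*B_t/5 + 5*t)/25) dt + (-4*exp(-4*B_t/5 + 5*t)/5) dB_t

Itô's formula for f(t, x): d f(t, B_t) = (f_t + (1/2) f_xx) dt + f_x dB_t. Compute partials of f(t, x) = exp(5*t - 4*x/5):
  f_t(t,x)  = 5*exp(5*t - 4*x/5)
  f_x(t,x)  = -4*exp(5*t - 4*x/5)/5
  f_xx(t,x) = 16*exp(5*t - 4*x/5)/25
Assemble drift = f_t + (1/2) f_xx = 133*exp(5*t - 4*x/5)/25 and diffusion = f_x = -4*exp(5*t - 4*x/5)/5. Substituting x = B_t:
  d(exp(-4*B_t/5 + 5*t)) = (133*exp(-4*B_t/5 + 5*t)/25) dt + (-4*exp(-4*B_t/5 + 5*t)/5) dB_t.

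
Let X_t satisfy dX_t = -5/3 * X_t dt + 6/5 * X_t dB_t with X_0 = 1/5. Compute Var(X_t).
Var(X_t) = (exp(36*t/25) - 1)*exp(-10*t/3)/25

For GBM dX = mu X dt + sigma X dB with X_0 = x_0, apply Itô to Y = log X: dY = (mu - sigma^2/2) dt + sigma dB, so Y_t = log(x_0) + (mu - sigma^2/2) t + sigma B_t and hence X_t = x_0 * exp((mu - sigma^2/2) t + sigma B_t).
With mu = -5/3, sigma = 6/5, x_0 = 1/5, this gives:
  X_t = 1/5 * exp((-179/75) * t + (6/5) * B_t).
Since sigma*B_t ~ Normal(0, sigma^2 t), E[exp(sigma*B_t)] = exp(sigma^2 t / 2); so E[X_t] = x_0 * exp((mu - sigma^2/2) t) * exp(sigma^2 t / 2) = x_0 * exp(mu t) = exp(-5*t/3)/5.
Var(X_t) = E[X_t^2] - (E[X_t])^2 = x_0^2 * exp(2 mu t) * (exp(sigma^2 t) - 1) = (exp(36*t/25) - 1)*exp(-10*t/3)/25.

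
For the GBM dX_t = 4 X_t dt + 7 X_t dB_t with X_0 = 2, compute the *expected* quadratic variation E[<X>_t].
E[<X>_t] = 196*exp(57*t)/57 - 196/57

<X>_t = int_0^t (7 * X_s)^2 ds. Taking expectation inside the integral: E[<X>_t] = 7^2 * int_0^t E[X_s^2] ds. For GBM, E[X_s^2] = x_0^2 * exp((2 mu + sigma^2) s). Integrating:
  E[<X>_t] = 7^2 * 2^2 * (exp((2*4 + 7^2) t) - 1) / (2*4 + 7^2)
           = 7^2 * 2^2 * (exp(57 t) - 1) / 57 = 196*exp(57*t)/57 - 196/57.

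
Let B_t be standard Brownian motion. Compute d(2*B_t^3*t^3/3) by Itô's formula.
d(2*B_t^3*t^3/3) = (2*B_t*t^2*(B_t^2 + t)) dt + (2*B_t^2*t^3) dB_t

Itô's formula for f(t, x): d f(t, B_t) = (f_t + (1/2) f_xx) dt + f_x dB_t. Compute partials of f(t, x) = 2*t^3*x^3/3:
  f_t(t,x)  = 2*t^2*x^3
  f_x(t,x)  = 2*t^3*x^2
  f_xx(t,x) = 4*t^3*x
Assemble drift = f_t + (1/2) f_xx = 2*t^2*x*(t + x^2) and diffusion = f_x = 2*t^3*x^2. Substituting x = B_t:
  d(2*B_t^3*t^3/3) = (2*B_t*t^2*(B_t^2 + t)) dt + (2*B_t^2*t^3) dB_t.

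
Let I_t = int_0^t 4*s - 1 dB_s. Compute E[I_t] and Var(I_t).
E[I_t] = 0; Var(I_t) = t*(16*t^2 - 12*t + 3)/3

The Itô integral of a deterministic integrand f(s) has mean 0 because each increment f(s) * (B_{s+ds} - B_s) has mean 0. By the Itô isometry:
  Var( int_0^t f(s) dB_s ) = E[ (int_0^t f(s) dB_s)^2 ] = int_0^t f(s)^2 ds.
Here f(s) = 4*s - 1, so f(s)^2 = (4*s - 1)^2. Integrate:
  int_0^t ((4*s - 1)^2) ds = t*(16*t^2 - 12*t + 3)/3.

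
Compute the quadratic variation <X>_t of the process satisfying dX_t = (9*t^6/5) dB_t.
<X>_t = 81*t^13/325

For an Itô process dX_t = a(t) dt + b(t) dB_t, the quadratic variation is <X>_t = int_0^t b(s)^2 ds (the drift term does not contribute). Here b(s) = 9*s^6/5, so
  b(s)^2 = 81*s^12/25.
Integrating from 0 to t:
  <X>_t = int_0^t (81*s^12/25) ds = 81*t^13/325.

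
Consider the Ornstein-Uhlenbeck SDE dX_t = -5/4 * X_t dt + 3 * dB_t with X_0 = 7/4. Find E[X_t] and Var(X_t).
E[X_t] = 7*exp(-5*t/4)/4; Var(X_t) = 18/5 - 18*exp(-5*t/2)/5

The OU SDE dX = -theta X dt + sigma dB admits the integrating factor exp(theta t): d(exp(theta t) X_t) = sigma exp(theta t) dB_t. Integrating from 0 to t:
  X_t = x_0 * exp(-theta t) + sigma * int_0^t exp(-theta (t-s)) dB_s.
The Itô integral has mean 0 and (by the Itô isometry) variance sigma^2 * int_0^t exp(-2 theta (t - s)) ds = sigma^2 * (1 - exp(-2 theta t)) / (2 theta).
With theta = 5/4, sigma = 3, x_0 = 7/4:
  E[X_t] = 7/4 * exp(-5/4 t) = 7*exp(-5*t/4)/4
  Var(X_t) = (3)^2 * (1 - exp(-2*5/4 t)) / (2 * 5/4) = 18/5 - 18*exp(-5*t/2)/5.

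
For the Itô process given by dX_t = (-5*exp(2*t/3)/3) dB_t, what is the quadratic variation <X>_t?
<X>_t = 25*exp(4*t/3)/12 - 25/12

For an Itô process dX_t = a(t) dt + b(t) dB_t, the quadratic variation is <X>_t = int_0^t b(s)^2 ds (the drift term does not contribute). Here b(s) = -5*exp(2*s/3)/3, so
  b(s)^2 = 25*exp(4*s/3)/9.
Integrating from 0 to t:
  <X>_t = int_0^t (25*exp(4*s/3)/9) ds = 25*exp(4*t/3)/12 - 25/12.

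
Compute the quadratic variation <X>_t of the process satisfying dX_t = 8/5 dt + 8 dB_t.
<X>_t = 64*t

For an Itô process dX_t = a(t) dt + b(t) dB_t, the quadratic variation is <X>_t = int_0^t b(s)^2 ds (the drift term does not contribute). Here b(s) = 8, so
  b(s)^2 = 64.
Integrating from 0 to t:
  <X>_t = int_0^t (64) ds = 64*t.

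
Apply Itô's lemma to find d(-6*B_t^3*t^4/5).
d(-6*B_t^3*t^4/5) = (6*B_t*t^3*(-4*B_t^2 - 3*t)/5) dt + (-18*B_t^2*t^4/5) dB_t

Itô's formula for f(t, x): d f(t, B_t) = (f_t + (1/2) f_xx) dt + f_x dB_t. Compute partials of f(t, x) = -6*t^4*x^3/5:
  f_t(t,x)  = -24*t^3*x^3/5
  f_x(t,x)  = -18*t^4*x^2/5
  f_xx(t,x) = -36*t^4*x/5
Assemble drift = f_t + (1/2) f_xx = 6*t^3*x*(-3*t - 4*x^2)/5 and diffusion = f_x = -18*t^4*x^2/5. Substituting x = B_t:
  d(-6*B_t^3*t^4/5) = (6*B_t*t^3*(-4*B_t^2 - 3*t)/5) dt + (-18*B_t^2*t^4/5) dB_t.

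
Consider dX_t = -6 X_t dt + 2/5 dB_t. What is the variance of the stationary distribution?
lim Var(X_t) = 1/75

The OU SDE dX = -theta X dt + sigma dB admits the integrating factor exp(theta t): d(exp(theta t) X_t) = sigma exp(theta t) dB_t. Integrating from 0 to t gives X_t = x_0 * exp(-theta t) + sigma * int_0^t exp(-theta (t-s)) dB_s for any initial x_0. The Itô integral has variance (by the Itô isometry) sigma^2 * int_0^t exp(-2 theta (t - s)) ds = sigma^2 * (1 - exp(-2 theta t)) / (2 theta), independent of x_0.
With theta = 6, sigma = 2/5:
  Var(X_t) = (2/5)^2 * (1 - exp(-2*6 t)) / (2 * 6) = 1/75 - exp(-12*t)/75.
As t -> infinity, exp(-2*6 t) -> 0, so the stationary variance is sigma^2 / (2 theta) = 1/75.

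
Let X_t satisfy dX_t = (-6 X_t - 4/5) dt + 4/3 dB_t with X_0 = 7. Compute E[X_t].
E[X_t] = -2/15 + 107*exp(-6*t)/15

Taking expectations and using E[dB_t] = 0, the mean m(t) = E[X_t] satisfies the ODE m'(t) = a m(t) + b with m(0) = x_0. With a = -6, b = -4/5, x_0 = 7, the solution is
  m(t) = x_0 * exp(a t) + (b/a) * (exp(a t) - 1)
       = 7 * exp((-6) t) + ((-4/5)/(-6)) * (exp((-6) t) - 1)
       = -2/15 + 107*exp(-6*t)/15.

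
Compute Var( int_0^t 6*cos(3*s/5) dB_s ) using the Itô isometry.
Var = 18*t + 15*sin(6*t/5)

The Itô integral of a deterministic integrand f(s) has mean 0 because each increment f(s) * (B_{s+ds} - B_s) has mean 0. By the Itô isometry:
  Var( int_0^t f(s) dB_s ) = E[ (int_0^t f(s) dB_s)^2 ] = int_0^t f(s)^2 ds.
Here f(s) = 6*cos(3*s/5), so f(s)^2 = 36*cos(3*s/5)^2. Integrate:
  int_0^t (36*cos(3*s/5)^2) ds = 18*t + 15*sin(6*t/5).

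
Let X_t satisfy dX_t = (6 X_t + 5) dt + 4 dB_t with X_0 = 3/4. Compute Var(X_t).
Var(X_t) = 4*exp(12*t)/3 - 4/3

The variance V(t) = Var(X_t) satisfies V'(t) = 2 a V(t) + c^2 with V(0) = 0 (drift coefficient is linear in X, diffusion is constant). With a = 6, c = 4, the solution is
  V(t) = (c^2 / (2 a)) * (exp(2 a t) - 1)
       = (4^2 / (2*6)) * (exp(12 t) - 1)
       = 4*exp(12*t)/3 - 4/3.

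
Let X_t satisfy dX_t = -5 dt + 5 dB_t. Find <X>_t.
<X>_t = 25*t

For an Itô process dX_t = a(t) dt + b(t) dB_t, the quadratic variation is <X>_t = int_0^t b(s)^2 ds (the drift term does not contribute). Here b(s) = 5, so
  b(s)^2 = 25.
Integrating from 0 to t:
  <X>_t = int_0^t (25) ds = 25*t.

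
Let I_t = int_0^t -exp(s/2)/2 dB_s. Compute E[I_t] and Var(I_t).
E[I_t] = 0; Var(I_t) = exp(t)/4 - 1/4

The Itô integral of a deterministic integrand f(s) has mean 0 because each increment f(s) * (B_{s+ds} - B_s) has mean 0. By the Itô isometry:
  Var( int_0^t f(s) dB_s ) = E[ (int_0^t f(s) dB_s)^2 ] = int_0^t f(s)^2 ds.
Here f(s) = -exp(s/2)/2, so f(s)^2 = exp(s)/4. Integrate:
  int_0^t (exp(s)/4) ds = exp(t)/4 - 1/4.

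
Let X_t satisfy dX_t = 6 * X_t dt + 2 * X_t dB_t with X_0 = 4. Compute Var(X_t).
Var(X_t) = 16*(exp(4*t) - 1)*exp(12*t)

For GBM dX = mu X dt + sigma X dB with X_0 = x_0, apply Itô to Y = log X: dY = (mu - sigma^2/2) dt + sigma dB, so Y_t = log(x_0) + (mu - sigma^2/2) t + sigma B_t and hence X_t = x_0 * exp((mu - sigma^2/2) t + sigma B_t).
With mu = 6, sigma = 2, x_0 = 4, this gives:
  X_t = 4 * exp((4) * t + (2) * B_t).
Since sigma*B_t ~ Normal(0, sigma^2 t), E[exp(sigma*B_t)] = exp(sigma^2 t / 2); so E[X_t] = x_0 * exp((mu - sigma^2/2) t) * exp(sigma^2 t / 2) = x_0 * exp(mu t) = 4*exp(6*t).
Var(X_t) = E[X_t^2] - (E[X_t])^2 = x_0^2 * exp(2 mu t) * (exp(sigma^2 t) - 1) = 16*(exp(4*t) - 1)*exp(12*t).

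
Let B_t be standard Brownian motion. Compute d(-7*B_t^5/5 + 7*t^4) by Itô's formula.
d(-7*B_t^5/5 + 7*t^4) = (-14*B_t^3 + 28*t^3) dt + (-7*B_t^4) dB_t

Itô's formula for f(t, x): d f(t, B_t) = (f_t + (1/2) f_xx) dt + f_x dB_t. Compute partials of f(t, x) = 7*t^4 - 7*x^5/5:
  f_t(t,x)  = 28*t^3
  f_x(t,x)  = -7*x^4
  f_xx(t,x) = -28*x^3
Assemble drift = f_t + (1/2) f_xx = 28*t^3 - 14*x^3 and diffusion = f_x = -7*x^4. Substituting x = B_t:
  d(-7*B_t^5/5 + 7*t^4) = (-14*B_t^3 + 28*t^3) dt + (-7*B_t^4) dB_t.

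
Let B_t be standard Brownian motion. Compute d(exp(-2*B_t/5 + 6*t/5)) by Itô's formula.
d(exp(-2*B_t/5 + 6*t/5)) = (32*exp(-2*B_t/5 + 6*t/5)/25) dt + (-2*exp(-2*B_t/5 + 6*t/5)/5) dB_t

Itô's formula for f(t, x): d f(t, B_t) = (f_t + (1/2) f_xx) dt + f_x dB_t. Compute partials of f(t, x) = exp(6*t/5 - 2*x/5):
  f_t(t,x)  = 6*exp(6*t/5 - 2*x/5)/5
  f_x(t,x)  = -2*exp(6*t/5 - 2*x/5)/5
  f_xx(t,x) = 4*exp(6*t/5 - 2*x/5)/25
Assemble drift = f_t + (1/2) f_xx = 32*exp(6*t/5 - 2*x/5)/25 and diffusion = f_x = -2*exp(6*t/5 - 2*x/5)/5. Substituting x = B_t:
  d(exp(-2*B_t/5 + 6*t/5)) = (32*exp(-2*B_t/5 + 6*t/5)/25) dt + (-2*exp(-2*B_t/5 + 6*t/5)/5) dB_t.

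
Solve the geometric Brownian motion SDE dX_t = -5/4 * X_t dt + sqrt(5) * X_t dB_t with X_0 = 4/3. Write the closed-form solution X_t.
X_t = 4/3 * exp((-15/4) * t + (sqrt(5)) * B_t)

For GBM dX = mu X dt + sigma X dB with X_0 = x_0, apply Itô to Y = log X: dY = (mu - sigma^2/2) dt + sigma dB, so Y_t = log(x_0) + (mu - sigma^2/2) t + sigma B_t and hence X_t = x_0 * exp((mu - sigma^2/2) t + sigma B_t).
With mu = -5/4, sigma = sqrt(5), x_0 = 4/3, this gives:
  X_t = 4/3 * exp((-15/4) * t + (sqrt(5)) * B_t).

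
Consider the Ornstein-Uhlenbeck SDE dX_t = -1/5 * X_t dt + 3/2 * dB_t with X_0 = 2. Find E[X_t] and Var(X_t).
E[X_t] = 2*exp(-t/5); Var(X_t) = 45/8 - 45*exp(-2*t/5)/8

The OU SDE dX = -theta X dt + sigma dB admits the integrating factor exp(theta t): d(exp(theta t) X_t) = sigma exp(theta t) dB_t. Integrating from 0 to t:
  X_t = x_0 * exp(-theta t) + sigma * int_0^t exp(-theta (t-s)) dB_s.
The Itô integral has mean 0 and (by the Itô isometry) variance sigma^2 * int_0^t exp(-2 theta (t - s)) ds = sigma^2 * (1 - exp(-2 theta t)) / (2 theta).
With theta = 1/5, sigma = 3/2, x_0 = 2:
  E[X_t] = 2 * exp(-1/5 t) = 2*exp(-t/5)
  Var(X_t) = (3/2)^2 * (1 - exp(-2*1/5 t)) / (2 * 1/5) = 45/8 - 45*exp(-2*t/5)/8.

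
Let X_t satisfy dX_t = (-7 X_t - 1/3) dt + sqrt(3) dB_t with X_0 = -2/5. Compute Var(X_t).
Var(X_t) = 3/14 - 3*exp(-14*t)/14

The variance V(t) = Var(X_t) satisfies V'(t) = 2 a V(t) + c^2 with V(0) = 0 (drift coefficient is linear in X, diffusion is constant). With a = -7, c = sqrt(3), the solution is
  V(t) = (c^2 / (2 a)) * (exp(2 a t) - 1)
       = (sqrt(3)^2 / (2*(-7))) * (exp((-14) t) - 1)
       = 3/14 - 3*exp(-14*t)/14.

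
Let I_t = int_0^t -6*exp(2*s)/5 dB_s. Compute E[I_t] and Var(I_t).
E[I_t] = 0; Var(I_t) = 9*exp(4*t)/25 - 9/25

The Itô integral of a deterministic integrand f(s) has mean 0 because each increment f(s) * (B_{s+ds} - B_s) has mean 0. By the Itô isometry:
  Var( int_0^t f(s) dB_s ) = E[ (int_0^t f(s) dB_s)^2 ] = int_0^t f(s)^2 ds.
Here f(s) = -6*exp(2*s)/5, so f(s)^2 = 36*exp(4*s)/25. Integrate:
  int_0^t (36*exp(4*s)/25) ds = 9*exp(4*t)/25 - 9/25.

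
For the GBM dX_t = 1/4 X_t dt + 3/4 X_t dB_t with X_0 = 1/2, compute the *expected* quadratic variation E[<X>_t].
E[<X>_t] = 9*exp(17*t/16)/68 - 9/68

<X>_t = int_0^t ((3/4) * X_s)^2 ds. Taking expectation inside the integral: E[<X>_t] = (3/4)^2 * int_0^t E[X_s^2] ds. For GBM, E[X_s^2] = x_0^2 * exp((2 mu + sigma^2) s). Integrating:
  E[<X>_t] = (3/4)^2 * (1/2)^2 * (exp((2*(1/4) + (3/4)^2) t) - 1) / (2*(1/4) + (3/4)^2)
           = (3/4)^2 * (1/2)^2 * (exp((17/16) t) - 1) / (17/16) = 9*exp(17*t/16)/68 - 9/68.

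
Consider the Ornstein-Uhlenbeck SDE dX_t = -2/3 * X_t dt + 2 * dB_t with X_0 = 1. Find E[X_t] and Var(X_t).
E[X_t] = exp(-2*t/3); Var(X_t) = 3 - 3*exp(-4*t/3)

The OU SDE dX = -theta X dt + sigma dB admits the integrating factor exp(theta t): d(exp(theta t) X_t) = sigma exp(theta t) dB_t. Integrating from 0 to t:
  X_t = x_0 * exp(-theta t) + sigma * int_0^t exp(-theta (t-s)) dB_s.
The Itô integral has mean 0 and (by the Itô isometry) variance sigma^2 * int_0^t exp(-2 theta (t - s)) ds = sigma^2 * (1 - exp(-2 theta t)) / (2 theta).
With theta = 2/3, sigma = 2, x_0 = 1:
  E[X_t] = 1 * exp(-2/3 t) = exp(-2*t/3)
  Var(X_t) = (2)^2 * (1 - exp(-2*2/3 t)) / (2 * 2/3) = 3 - 3*exp(-4*t/3).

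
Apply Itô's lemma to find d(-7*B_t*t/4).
d(-7*B_t*t/4) = (-7*B_t/4) dt + (-7*t/4) dB_t

Itô's formula for f(t, x): d f(t, B_t) = (f_t + (1/2) f_xx) dt + f_x dB_t. Compute partials of f(t, x) = -7*t*x/4:
  f_t(t,x)  = -7*x/4
  f_x(t,x)  = -7*t/4
  f_xx(t,x) = 0
Assemble drift = f_t + (1/2) f_xx = -7*x/4 and diffusion = f_x = -7*t/4. Substituting x = B_t:
  d(-7*B_t*t/4) = (-7*B_t/4) dt + (-7*t/4) dB_t.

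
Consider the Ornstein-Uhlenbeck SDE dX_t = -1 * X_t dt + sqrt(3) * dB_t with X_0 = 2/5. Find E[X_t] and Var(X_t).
E[X_t] = 2*exp(-t)/5; Var(X_t) = 3/2 - 3*exp(-2*t)/2

The OU SDE dX = -theta X dt + sigma dB admits the integrating factor exp(theta t): d(exp(theta t) X_t) = sigma exp(theta t) dB_t. Integrating from 0 to t:
  X_t = x_0 * exp(-theta t) + sigma * int_0^t exp(-theta (t-s)) dB_s.
The Itô integral has mean 0 and (by the Itô isometry) variance sigma^2 * int_0^t exp(-2 theta (t - s)) ds = sigma^2 * (1 - exp(-2 theta t)) / (2 theta).
With theta = 1, sigma = sqrt(3), x_0 = 2/5:
  E[X_t] = 2/5 * exp(-1 t) = 2*exp(-t)/5
  Var(X_t) = (sqrt(3))^2 * (1 - exp(-2*1 t)) / (2 * 1) = 3/2 - 3*exp(-2*t)/2.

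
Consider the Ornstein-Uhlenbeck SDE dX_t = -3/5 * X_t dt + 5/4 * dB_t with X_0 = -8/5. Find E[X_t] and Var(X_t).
E[X_t] = -8*exp(-3*t/5)/5; Var(X_t) = 125/96 - 125*exp(-6*t/5)/96

The OU SDE dX = -theta X dt + sigma dB admits the integrating factor exp(theta t): d(exp(theta t) X_t) = sigma exp(theta t) dB_t. Integrating from 0 to t:
  X_t = x_0 * exp(-theta t) + sigma * int_0^t exp(-theta (t-s)) dB_s.
The Itô integral has mean 0 and (by the Itô isometry) variance sigma^2 * int_0^t exp(-2 theta (t - s)) ds = sigma^2 * (1 - exp(-2 theta t)) / (2 theta).
With theta = 3/5, sigma = 5/4, x_0 = -8/5:
  E[X_t] = -8/5 * exp(-3/5 t) = -8*exp(-3*t/5)/5
  Var(X_t) = (5/4)^2 * (1 - exp(-2*3/5 t)) / (2 * 3/5) = 125/96 - 125*exp(-6*t/5)/96.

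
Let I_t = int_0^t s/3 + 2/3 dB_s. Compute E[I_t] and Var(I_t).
E[I_t] = 0; Var(I_t) = t*(t^2 + 6*t + 12)/27

The Itô integral of a deterministic integrand f(s) has mean 0 because each increment f(s) * (B_{s+ds} - B_s) has mean 0. By the Itô isometry:
  Var( int_0^t f(s) dB_s ) = E[ (int_0^t f(s) dB_s)^2 ] = int_0^t f(s)^2 ds.
Here f(s) = s/3 + 2/3, so f(s)^2 = (s + 2)^2/9. Integrate:
  int_0^t ((s + 2)^2/9) ds = t*(t^2 + 6*t + 12)/27.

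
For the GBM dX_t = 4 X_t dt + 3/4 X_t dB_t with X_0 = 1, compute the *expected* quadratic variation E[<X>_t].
E[<X>_t] = 9*exp(137*t/16)/137 - 9/137

<X>_t = int_0^t ((3/4) * X_s)^2 ds. Taking expectation inside the integral: E[<X>_t] = (3/4)^2 * int_0^t E[X_s^2] ds. For GBM, E[X_s^2] = x_0^2 * exp((2 mu + sigma^2) s). Integrating:
  E[<X>_t] = (3/4)^2 * 1^2 * (exp((2*4 + (3/4)^2) t) - 1) / (2*4 + (3/4)^2)
           = (3/4)^2 * 1^2 * (exp((137/16) t) - 1) / (137/16) = 9*exp(137*t/16)/137 - 9/137.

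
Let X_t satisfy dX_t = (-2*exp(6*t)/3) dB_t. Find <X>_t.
<X>_t = exp(12*t)/27 - 1/27

For an Itô process dX_t = a(t) dt + b(t) dB_t, the quadratic variation is <X>_t = int_0^t b(s)^2 ds (the drift term does not contribute). Here b(s) = -2*exp(6*s)/3, so
  b(s)^2 = 4*exp(12*s)/9.
Integrating from 0 to t:
  <X>_t = int_0^t (4*exp(12*s)/9) ds = exp(12*t)/27 - 1/27.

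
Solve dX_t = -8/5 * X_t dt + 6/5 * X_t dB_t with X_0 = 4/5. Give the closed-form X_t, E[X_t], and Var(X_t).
X_t = 4/5 * exp((-58/25) t + (6/5) B_t); E[X_t] = 4*exp(-8*t/5)/5; Var(X_t) = (16*exp(36*t/25) - 16)*exp(-16*t/5)/25

For GBM dX = mu X dt + sigma X dB with X_0 = x_0, apply Itô to Y = log X: dY = (mu - sigma^2/2) dt + sigma dB, so Y_t = log(x_0) + (mu - sigma^2/2) t + sigma B_t and hence X_t = x_0 * exp((mu - sigma^2/2) t + sigma B_t).
With mu = -8/5, sigma = 6/5, x_0 = 4/5, this gives:
  X_t = 4/5 * exp((-58/25) * t + (6/5) * B_t).
Since sigma*B_t ~ Normal(0, sigma^2 t), E[exp(sigma*B_t)] = exp(sigma^2 t / 2); so E[X_t] = x_0 * exp((mu - sigma^2/2) t) * exp(sigma^2 t / 2) = x_0 * exp(mu t) = 4*exp(-8*t/5)/5.
Var(X_t) = E[X_t^2] - (E[X_t])^2 = x_0^2 * exp(2 mu t) * (exp(sigma^2 t) - 1) = (16*exp(36*t/25) - 16)*exp(-16*t/5)/25.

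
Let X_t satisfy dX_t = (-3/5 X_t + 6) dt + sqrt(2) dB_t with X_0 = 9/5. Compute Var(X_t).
Var(X_t) = 5/3 - 5*exp(-6*t/5)/3

The variance V(t) = Var(X_t) satisfies V'(t) = 2 a V(t) + c^2 with V(0) = 0 (drift coefficient is linear in X, diffusion is constant). With a = -3/5, c = sqrt(2), the solution is
  V(t) = (c^2 / (2 a)) * (exp(2 a t) - 1)
       = (sqrt(2)^2 / (2*(-3/5))) * (exp((-6/5) t) - 1)
       = 5/3 - 5*exp(-6*t/5)/3.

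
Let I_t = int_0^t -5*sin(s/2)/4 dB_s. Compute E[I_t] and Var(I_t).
E[I_t] = 0; Var(I_t) = 25*t/32 - 25*sin(t)/32

The Itô integral of a deterministic integrand f(s) has mean 0 because each increment f(s) * (B_{s+ds} - B_s) has mean 0. By the Itô isometry:
  Var( int_0^t f(s) dB_s ) = E[ (int_0^t f(s) dB_s)^2 ] = int_0^t f(s)^2 ds.
Here f(s) = -5*sin(s/2)/4, so f(s)^2 = 25*sin(s/2)^2/16. Integrate:
  int_0^t (25*sin(s/2)^2/16) ds = 25*t/32 - 25*sin(t)/32.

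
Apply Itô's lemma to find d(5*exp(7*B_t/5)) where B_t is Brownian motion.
d(5*exp(7*B_t/5)) = (49*exp(7*B_t/5)/10) dt + (7*exp(7*B_t/5)) dB_t

Itô's formula for f(B_t) gives d f(B_t) = f'(B_t) dB_t + (1/2) f''(B_t) dt. Compute derivatives of f(x) = 5*exp(7*x/5):
  f'(x)  = 7*exp(7*x/5)
  f''(x) = 49*exp(7*x/5)/5
Substitute x = B_t and multiply the f'' term by 1/2:
  drift     = (1/2) * (49*exp(7*x/5)/5) evaluated at B_t = 49*exp(7*B_t/5)/10
  diffusion = (7*exp(7*x/5)) evaluated at B_t = 7*exp(7*B_t/5)
Therefore d(5*exp(7*B_t/5)) = (49*exp(7*B_t/5)/10) dt + (7*exp(7*B_t/5)) dB_t.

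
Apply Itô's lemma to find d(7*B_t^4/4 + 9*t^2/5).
d(7*B_t^4/4 + 9*t^2/5) = (21*B_t^2/2 + 18*t/5) dt + (7*B_t^3) dB_t

Itô's formula for f(t, x): d f(t, B_t) = (f_t + (1/2) f_xx) dt + f_x dB_t. Compute partials of f(t, x) = 9*t^2/5 + 7*x^4/4:
  f_t(t,x)  = 18*t/5
  f_x(t,x)  = 7*x^3
  f_xx(t,x) = 21*x^2
Assemble drift = f_t + (1/2) f_xx = 18*t/5 + 21*x^2/2 and diffusion = f_x = 7*x^3. Substituting x = B_t:
  d(7*B_t^4/4 + 9*t^2/5) = (21*B_t^2/2 + 18*t/5) dt + (7*B_t^3) dB_t.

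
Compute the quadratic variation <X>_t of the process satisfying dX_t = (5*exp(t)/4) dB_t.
<X>_t = 25*exp(2*t)/32 - 25/32

For an Itô process dX_t = a(t) dt + b(t) dB_t, the quadratic variation is <X>_t = int_0^t b(s)^2 ds (the drift term does not contribute). Here b(s) = 5*exp(s)/4, so
  b(s)^2 = 25*exp(2*s)/16.
Integrating from 0 to t:
  <X>_t = int_0^t (25*exp(2*s)/16) ds = 25*exp(2*t)/32 - 25/32.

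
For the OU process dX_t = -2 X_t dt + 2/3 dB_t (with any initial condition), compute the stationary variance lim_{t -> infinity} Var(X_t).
lim Var(X_t) = 1/9

The OU SDE dX = -theta X dt + sigma dB admits the integrating factor exp(theta t): d(exp(theta t) X_t) = sigma exp(theta t) dB_t. Integrating from 0 to t gives X_t = x_0 * exp(-theta t) + sigma * int_0^t exp(-theta (t-s)) dB_s for any initial x_0. The Itô integral has variance (by the Itô isometry) sigma^2 * int_0^t exp(-2 theta (t - s)) ds = sigma^2 * (1 - exp(-2 theta t)) / (2 theta), independent of x_0.
With theta = 2, sigma = 2/3:
  Var(X_t) = (2/3)^2 * (1 - exp(-2*2 t)) / (2 * 2) = 1/9 - exp(-4*t)/9.
As t -> infinity, exp(-2*2 t) -> 0, so the stationary variance is sigma^2 / (2 theta) = 1/9.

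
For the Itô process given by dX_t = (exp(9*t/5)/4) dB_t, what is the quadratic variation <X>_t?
<X>_t = 5*exp(18*t/5)/288 - 5/288

For an Itô process dX_t = a(t) dt + b(t) dB_t, the quadratic variation is <X>_t = int_0^t b(s)^2 ds (the drift term does not contribute). Here b(s) = exp(9*s/5)/4, so
  b(s)^2 = exp(18*s/5)/16.
Integrating from 0 to t:
  <X>_t = int_0^t (exp(18*s/5)/16) ds = 5*exp(18*t/5)/288 - 5/288.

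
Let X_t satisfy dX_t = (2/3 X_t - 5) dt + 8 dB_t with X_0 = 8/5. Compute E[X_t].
E[X_t] = 15/2 - 59*exp(2*t/3)/10

Taking expectations and using E[dB_t] = 0, the mean m(t) = E[X_t] satisfies the ODE m'(t) = a m(t) + b with m(0) = x_0. With a = 2/3, b = -5, x_0 = 8/5, the solution is
  m(t) = x_0 * exp(a t) + (b/a) * (exp(a t) - 1)
       = (8/5) * exp((2/3) t) + ((-5)/(2/3)) * (exp((2/3) t) - 1)
       = 15/2 - 59*exp(2*t/3)/10.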